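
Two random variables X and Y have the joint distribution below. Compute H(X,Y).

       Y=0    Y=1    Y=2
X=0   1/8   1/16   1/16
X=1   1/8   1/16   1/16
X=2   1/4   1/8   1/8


H(X,Y) = -Σ p(x,y) log₂ p(x,y)
  p(0,0)=1/8: -0.1250 × log₂(0.1250) = 0.3750
  p(0,1)=1/16: -0.0625 × log₂(0.0625) = 0.2500
  p(0,2)=1/16: -0.0625 × log₂(0.0625) = 0.2500
  p(1,0)=1/8: -0.1250 × log₂(0.1250) = 0.3750
  p(1,1)=1/16: -0.0625 × log₂(0.0625) = 0.2500
  p(1,2)=1/16: -0.0625 × log₂(0.0625) = 0.2500
  p(2,0)=1/4: -0.2500 × log₂(0.2500) = 0.5000
  p(2,1)=1/8: -0.1250 × log₂(0.1250) = 0.3750
  p(2,2)=1/8: -0.1250 × log₂(0.1250) = 0.3750
H(X,Y) = 3.0000 bits


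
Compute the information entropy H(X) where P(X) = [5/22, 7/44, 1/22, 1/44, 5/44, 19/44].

H(X) = -Σ p(x) log₂ p(x)
  -5/22 × log₂(5/22) = 0.4858
  -7/44 × log₂(7/44) = 0.4219
  -1/22 × log₂(1/22) = 0.2027
  -1/44 × log₂(1/44) = 0.1241
  -5/44 × log₂(5/44) = 0.3565
  -19/44 × log₂(19/44) = 0.5231
H(X) = 2.1142 bits


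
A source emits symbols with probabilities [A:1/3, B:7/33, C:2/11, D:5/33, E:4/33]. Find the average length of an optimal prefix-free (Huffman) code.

Huffman tree construction:
Combine smallest probabilities repeatedly
Resulting codes:
  A: 11 (length 2)
  B: 01 (length 2)
  C: 00 (length 2)
  D: 101 (length 3)
  E: 100 (length 3)
Average length = Σ p(s) × length(s) = 2.2727 bits


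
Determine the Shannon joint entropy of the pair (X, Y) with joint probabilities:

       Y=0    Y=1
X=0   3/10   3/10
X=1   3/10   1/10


H(X,Y) = -Σ p(x,y) log₂ p(x,y)
  p(0,0)=3/10: -0.3000 × log₂(0.3000) = 0.5211
  p(0,1)=3/10: -0.3000 × log₂(0.3000) = 0.5211
  p(1,0)=3/10: -0.3000 × log₂(0.3000) = 0.5211
  p(1,1)=1/10: -0.1000 × log₂(0.1000) = 0.3322
H(X,Y) = 1.8955 bits


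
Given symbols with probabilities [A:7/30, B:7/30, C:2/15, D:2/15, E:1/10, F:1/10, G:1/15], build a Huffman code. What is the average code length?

Huffman tree construction:
Combine smallest probabilities repeatedly
Resulting codes:
  A: 00 (length 2)
  B: 01 (length 2)
  C: 101 (length 3)
  D: 110 (length 3)
  E: 1111 (length 4)
  F: 100 (length 3)
  G: 1110 (length 4)
Average length = Σ p(s) × length(s) = 2.7000 bits


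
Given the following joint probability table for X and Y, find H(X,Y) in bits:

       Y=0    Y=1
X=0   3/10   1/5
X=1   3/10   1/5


H(X,Y) = -Σ p(x,y) log₂ p(x,y)
  p(0,0)=3/10: -0.3000 × log₂(0.3000) = 0.5211
  p(0,1)=1/5: -0.2000 × log₂(0.2000) = 0.4644
  p(1,0)=3/10: -0.3000 × log₂(0.3000) = 0.5211
  p(1,1)=1/5: -0.2000 × log₂(0.2000) = 0.4644
H(X,Y) = 1.9710 bits


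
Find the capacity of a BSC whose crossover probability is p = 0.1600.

For BSC with error probability p:
C = 1 - H(p) where H(p) is binary entropy
H(0.1600) = -0.1600 × log₂(0.1600) - 0.8400 × log₂(0.8400)
H(p) = 0.6343
C = 1 - 0.6343 = 0.3657 bits/use


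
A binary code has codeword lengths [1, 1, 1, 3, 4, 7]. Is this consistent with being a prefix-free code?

Kraft inequality: Σ 2^(-l_i) ≤ 1 for prefix-free code
Calculating: 2^(-1) + 2^(-1) + 2^(-1) + 2^(-3) + 2^(-4) + 2^(-7)
= 0.5 + 0.5 + 0.5 + 0.125 + 0.0625 + 0.0078125
= 1.6953
Since 1.6953 > 1, prefix-free code does not exist


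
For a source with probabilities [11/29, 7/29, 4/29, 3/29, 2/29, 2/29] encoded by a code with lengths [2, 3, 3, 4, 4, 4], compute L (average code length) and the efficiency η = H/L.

Average length L = Σ p_i × l_i = 2.8621 bits
Entropy H = 2.2904 bits
Efficiency η = H/L × 100% = 80.03%


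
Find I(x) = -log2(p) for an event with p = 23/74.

Information content I(x) = -log₂(p(x))
I = -log₂(23/74) = -log₂(0.3108)
I = 1.6859 bits


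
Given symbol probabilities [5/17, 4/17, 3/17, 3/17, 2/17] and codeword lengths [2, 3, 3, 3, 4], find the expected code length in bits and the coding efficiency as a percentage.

Average length L = Σ p_i × l_i = 2.8235 bits
Entropy H = 2.2569 bits
Efficiency η = H/L × 100% = 79.93%


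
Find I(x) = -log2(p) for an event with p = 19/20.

Information content I(x) = -log₂(p(x))
I = -log₂(19/20) = -log₂(0.9500)
I = 0.0740 bits


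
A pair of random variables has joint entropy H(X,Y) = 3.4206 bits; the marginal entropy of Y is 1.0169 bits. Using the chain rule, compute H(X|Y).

Chain rule: H(X,Y) = H(X|Y) + H(Y)
H(X|Y) = H(X,Y) - H(Y) = 3.4206 - 1.0169 = 2.4037 bits


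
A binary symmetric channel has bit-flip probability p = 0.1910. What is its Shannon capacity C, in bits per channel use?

For BSC with error probability p:
C = 1 - H(p) where H(p) is binary entropy
H(0.1910) = -0.1910 × log₂(0.1910) - 0.8090 × log₂(0.8090)
H(p) = 0.7036
C = 1 - 0.7036 = 0.2964 bits/use


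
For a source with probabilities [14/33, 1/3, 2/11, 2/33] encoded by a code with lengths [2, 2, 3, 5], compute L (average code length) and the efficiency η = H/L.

Average length L = Σ p_i × l_i = 2.3636 bits
Entropy H = 1.7454 bits
Efficiency η = H/L × 100% = 73.84%


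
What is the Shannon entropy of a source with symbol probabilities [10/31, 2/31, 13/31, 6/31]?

H(X) = -Σ p(x) log₂ p(x)
  -10/31 × log₂(10/31) = 0.5265
  -2/31 × log₂(2/31) = 0.2551
  -13/31 × log₂(13/31) = 0.5258
  -6/31 × log₂(6/31) = 0.4586
H(X) = 1.7660 bits


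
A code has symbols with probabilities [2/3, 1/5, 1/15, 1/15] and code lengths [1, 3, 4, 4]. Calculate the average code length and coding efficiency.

Average length L = Σ p_i × l_i = 1.8000 bits
Entropy H = 1.3753 bits
Efficiency η = H/L × 100% = 76.40%


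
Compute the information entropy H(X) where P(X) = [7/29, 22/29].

H(X) = -Σ p(x) log₂ p(x)
  -7/29 × log₂(7/29) = 0.4950
  -22/29 × log₂(22/29) = 0.3023
H(X) = 0.7973 bits


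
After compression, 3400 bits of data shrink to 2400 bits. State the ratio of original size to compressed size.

Compression ratio = Original / Compressed
= 3400 / 2400 = 1.42:1


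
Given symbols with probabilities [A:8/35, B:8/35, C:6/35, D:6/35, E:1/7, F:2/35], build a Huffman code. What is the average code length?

Huffman tree construction:
Combine smallest probabilities repeatedly
Resulting codes:
  A: 01 (length 2)
  B: 10 (length 2)
  C: 110 (length 3)
  D: 111 (length 3)
  E: 001 (length 3)
  F: 000 (length 3)
Average length = Σ p(s) × length(s) = 2.5429 bits


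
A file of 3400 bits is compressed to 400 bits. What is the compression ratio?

Compression ratio = Original / Compressed
= 3400 / 400 = 8.50:1


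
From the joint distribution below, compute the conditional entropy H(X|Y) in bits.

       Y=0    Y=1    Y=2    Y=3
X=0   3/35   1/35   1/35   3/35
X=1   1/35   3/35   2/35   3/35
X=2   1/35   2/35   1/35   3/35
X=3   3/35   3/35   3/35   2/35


H(X|Y) = Σ_y p(y) H(X|Y=y)
  p(Y=0) = 8/35, H(X|Y=0) = 1.8113
  p(Y=1) = 9/35, H(X|Y=1) = 1.8911
  p(Y=2) = 1/5, H(X|Y=2) = 1.8424
  p(Y=3) = 11/35, H(X|Y=3) = 1.9808
H(X|Y) = 0.2286×1.8113 + 0.2571×1.8911 + 0.2000×1.8424 + 0.3143×1.9808 = 1.8913 bits


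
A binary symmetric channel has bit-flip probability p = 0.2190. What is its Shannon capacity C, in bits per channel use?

For BSC with error probability p:
C = 1 - H(p) where H(p) is binary entropy
H(0.2190) = -0.2190 × log₂(0.2190) - 0.7810 × log₂(0.7810)
H(p) = 0.7583
C = 1 - 0.7583 = 0.2417 bits/use


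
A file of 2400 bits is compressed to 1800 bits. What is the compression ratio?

Compression ratio = Original / Compressed
= 2400 / 1800 = 1.33:1


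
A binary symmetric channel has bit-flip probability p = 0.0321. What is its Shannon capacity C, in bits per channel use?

For BSC with error probability p:
C = 1 - H(p) where H(p) is binary entropy
H(0.0321) = -0.0321 × log₂(0.0321) - 0.9679 × log₂(0.9679)
H(p) = 0.2048
C = 1 - 0.2048 = 0.7952 bits/use


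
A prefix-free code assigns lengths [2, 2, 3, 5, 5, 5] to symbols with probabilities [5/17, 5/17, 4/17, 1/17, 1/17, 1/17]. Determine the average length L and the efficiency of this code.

Average length L = Σ p_i × l_i = 2.7647 bits
Entropy H = 2.2510 bits
Efficiency η = H/L × 100% = 81.42%


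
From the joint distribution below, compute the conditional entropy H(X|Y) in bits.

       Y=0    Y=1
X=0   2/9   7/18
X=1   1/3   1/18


H(X|Y) = Σ_y p(y) H(X|Y=y)
  p(Y=0) = 5/9, H(X|Y=0) = 0.9710
  p(Y=1) = 4/9, H(X|Y=1) = 0.5436
H(X|Y) = 0.5556×0.9710 + 0.4444×0.5436 = 0.7810 bits


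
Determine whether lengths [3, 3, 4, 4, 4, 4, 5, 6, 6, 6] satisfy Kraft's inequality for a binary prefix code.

Kraft inequality: Σ 2^(-l_i) ≤ 1 for prefix-free code
Calculating: 2^(-3) + 2^(-3) + 2^(-4) + 2^(-4) + 2^(-4) + 2^(-4) + 2^(-5) + 2^(-6) + 2^(-6) + 2^(-6)
= 0.125 + 0.125 + 0.0625 + 0.0625 + 0.0625 + 0.0625 + 0.03125 + 0.015625 + 0.015625 + 0.015625
= 0.5781
Since 0.5781 ≤ 1, prefix-free code exists


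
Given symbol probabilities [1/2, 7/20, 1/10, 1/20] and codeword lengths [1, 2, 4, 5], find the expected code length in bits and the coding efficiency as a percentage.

Average length L = Σ p_i × l_i = 1.8500 bits
Entropy H = 1.5784 bits
Efficiency η = H/L × 100% = 85.32%


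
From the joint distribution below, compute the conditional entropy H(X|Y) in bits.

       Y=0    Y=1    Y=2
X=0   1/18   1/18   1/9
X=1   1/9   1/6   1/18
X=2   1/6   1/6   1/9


H(X|Y) = Σ_y p(y) H(X|Y=y)
  p(Y=0) = 1/3, H(X|Y=0) = 1.4591
  p(Y=1) = 7/18, H(X|Y=1) = 1.4488
  p(Y=2) = 5/18, H(X|Y=2) = 1.5219
H(X|Y) = 0.3333×1.4591 + 0.3889×1.4488 + 0.2778×1.5219 = 1.4726 bits


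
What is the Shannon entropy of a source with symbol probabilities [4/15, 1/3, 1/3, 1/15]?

H(X) = -Σ p(x) log₂ p(x)
  -4/15 × log₂(4/15) = 0.5085
  -1/3 × log₂(1/3) = 0.5283
  -1/3 × log₂(1/3) = 0.5283
  -1/15 × log₂(1/15) = 0.2605
H(X) = 1.8256 bits


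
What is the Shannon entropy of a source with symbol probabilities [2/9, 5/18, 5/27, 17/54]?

H(X) = -Σ p(x) log₂ p(x)
  -2/9 × log₂(2/9) = 0.4822
  -5/18 × log₂(5/18) = 0.5133
  -5/27 × log₂(5/27) = 0.4505
  -17/54 × log₂(17/54) = 0.5249
H(X) = 1.9710 bits


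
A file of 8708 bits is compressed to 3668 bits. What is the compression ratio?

Compression ratio = Original / Compressed
= 8708 / 3668 = 2.37:1


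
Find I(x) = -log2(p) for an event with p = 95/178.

Information content I(x) = -log₂(p(x))
I = -log₂(95/178) = -log₂(0.5337)
I = 0.9059 bits


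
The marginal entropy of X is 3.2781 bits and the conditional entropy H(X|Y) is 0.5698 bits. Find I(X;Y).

I(X;Y) = H(X) - H(X|Y)
I(X;Y) = 3.2781 - 0.5698 = 2.7083 bits


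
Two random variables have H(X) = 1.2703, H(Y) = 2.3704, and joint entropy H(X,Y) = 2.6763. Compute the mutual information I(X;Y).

I(X;Y) = H(X) + H(Y) - H(X,Y)
I(X;Y) = 1.2703 + 2.3704 - 2.6763 = 0.9644 bits


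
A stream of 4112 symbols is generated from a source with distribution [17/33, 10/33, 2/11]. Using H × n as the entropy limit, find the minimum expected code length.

Entropy H = 1.4621 bits/symbol
Minimum bits = H × n = 1.4621 × 4112
= 6012.13 bits


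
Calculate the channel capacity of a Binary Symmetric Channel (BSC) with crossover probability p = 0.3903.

For BSC with error probability p:
C = 1 - H(p) where H(p) is binary entropy
H(0.3903) = -0.3903 × log₂(0.3903) - 0.6097 × log₂(0.6097)
H(p) = 0.9650
C = 1 - 0.9650 = 0.0350 bits/use


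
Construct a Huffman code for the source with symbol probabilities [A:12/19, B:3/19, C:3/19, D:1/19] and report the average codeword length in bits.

Huffman tree construction:
Combine smallest probabilities repeatedly
Resulting codes:
  A: 1 (length 1)
  B: 011 (length 3)
  C: 00 (length 2)
  D: 010 (length 3)
Average length = Σ p(s) × length(s) = 1.5789 bits


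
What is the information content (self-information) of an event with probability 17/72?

Information content I(x) = -log₂(p(x))
I = -log₂(17/72) = -log₂(0.2361)
I = 2.0825 bits


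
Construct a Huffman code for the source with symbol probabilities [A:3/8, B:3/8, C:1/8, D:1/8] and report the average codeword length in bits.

Huffman tree construction:
Combine smallest probabilities repeatedly
Resulting codes:
  A: 11 (length 2)
  B: 0 (length 1)
  C: 100 (length 3)
  D: 101 (length 3)
Average length = Σ p(s) × length(s) = 1.8750 bits


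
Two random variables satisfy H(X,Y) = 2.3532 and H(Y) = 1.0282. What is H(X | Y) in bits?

Chain rule: H(X,Y) = H(X|Y) + H(Y)
H(X|Y) = H(X,Y) - H(Y) = 2.3532 - 1.0282 = 1.325 bits


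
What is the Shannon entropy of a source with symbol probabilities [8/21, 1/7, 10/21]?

H(X) = -Σ p(x) log₂ p(x)
  -8/21 × log₂(8/21) = 0.5304
  -1/7 × log₂(1/7) = 0.4011
  -10/21 × log₂(10/21) = 0.5097
H(X) = 1.4412 bits


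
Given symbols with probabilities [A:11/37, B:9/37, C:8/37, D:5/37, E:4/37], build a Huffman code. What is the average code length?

Huffman tree construction:
Combine smallest probabilities repeatedly
Resulting codes:
  A: 11 (length 2)
  B: 01 (length 2)
  C: 00 (length 2)
  D: 101 (length 3)
  E: 100 (length 3)
Average length = Σ p(s) × length(s) = 2.2432 bits


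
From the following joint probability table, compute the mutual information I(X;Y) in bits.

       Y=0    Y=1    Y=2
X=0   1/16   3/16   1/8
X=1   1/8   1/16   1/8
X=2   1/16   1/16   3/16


H(X) = 1.5794, H(Y) = 1.5462, H(X,Y) = 3.0306
I(X;Y) = H(X) + H(Y) - H(X,Y) = 0.0950 bits


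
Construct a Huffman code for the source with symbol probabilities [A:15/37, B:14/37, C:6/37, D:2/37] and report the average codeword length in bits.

Huffman tree construction:
Combine smallest probabilities repeatedly
Resulting codes:
  A: 0 (length 1)
  B: 11 (length 2)
  C: 101 (length 3)
  D: 100 (length 3)
Average length = Σ p(s) × length(s) = 1.8108 bits


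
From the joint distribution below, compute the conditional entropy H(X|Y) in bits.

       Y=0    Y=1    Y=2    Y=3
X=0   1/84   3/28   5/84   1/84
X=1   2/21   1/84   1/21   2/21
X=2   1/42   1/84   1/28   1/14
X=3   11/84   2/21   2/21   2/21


H(X|Y) = Σ_y p(y) H(X|Y=y)
  p(Y=0) = 11/42, H(X|Y=0) = 1.5479
  p(Y=1) = 19/84, H(X|Y=1) = 1.4832
  p(Y=2) = 5/21, H(X|Y=2) = 1.9037
  p(Y=3) = 23/84, H(X|Y=3) = 1.7623
H(X|Y) = 0.2619×1.5479 + 0.2262×1.4832 + 0.2381×1.9037 + 0.2738×1.7623 = 1.6767 bits


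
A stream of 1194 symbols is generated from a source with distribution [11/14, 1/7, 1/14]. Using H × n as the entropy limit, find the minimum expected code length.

Entropy H = 0.9464 bits/symbol
Minimum bits = H × n = 0.9464 × 1194
= 1129.97 bits


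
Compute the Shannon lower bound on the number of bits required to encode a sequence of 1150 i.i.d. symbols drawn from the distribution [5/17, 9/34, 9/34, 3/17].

Entropy H = 1.9761 bits/symbol
Minimum bits = H × n = 1.9761 × 1150
= 2272.47 bits


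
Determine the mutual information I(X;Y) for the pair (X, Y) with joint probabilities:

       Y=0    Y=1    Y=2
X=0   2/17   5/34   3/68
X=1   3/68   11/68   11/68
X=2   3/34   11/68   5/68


H(X) = 1.5810, H(Y) = 1.5257, H(X,Y) = 3.0285
I(X;Y) = H(X) + H(Y) - H(X,Y) = 0.0782 bits


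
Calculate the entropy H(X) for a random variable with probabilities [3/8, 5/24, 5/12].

H(X) = -Σ p(x) log₂ p(x)
  -3/8 × log₂(3/8) = 0.5306
  -5/24 × log₂(5/24) = 0.4715
  -5/12 × log₂(5/12) = 0.5263
H(X) = 1.5284 bits


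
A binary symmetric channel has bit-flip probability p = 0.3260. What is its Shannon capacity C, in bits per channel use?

For BSC with error probability p:
C = 1 - H(p) where H(p) is binary entropy
H(0.3260) = -0.3260 × log₂(0.3260) - 0.6740 × log₂(0.6740)
H(p) = 0.9108
C = 1 - 0.9108 = 0.0892 bits/use


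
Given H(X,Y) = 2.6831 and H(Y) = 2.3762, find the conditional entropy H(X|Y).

Chain rule: H(X,Y) = H(X|Y) + H(Y)
H(X|Y) = H(X,Y) - H(Y) = 2.6831 - 2.3762 = 0.3069 bits


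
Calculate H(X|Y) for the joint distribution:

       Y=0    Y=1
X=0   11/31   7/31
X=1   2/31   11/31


H(X|Y) = Σ_y p(y) H(X|Y=y)
  p(Y=0) = 13/31, H(X|Y=0) = 0.6194
  p(Y=1) = 18/31, H(X|Y=1) = 0.9641
H(X|Y) = 0.4194×0.6194 + 0.5806×0.9641 = 0.8195 bits


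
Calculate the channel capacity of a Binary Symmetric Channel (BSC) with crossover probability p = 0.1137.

For BSC with error probability p:
C = 1 - H(p) where H(p) is binary entropy
H(0.1137) = -0.1137 × log₂(0.1137) - 0.8863 × log₂(0.8863)
H(p) = 0.5110
C = 1 - 0.5110 = 0.4890 bits/use


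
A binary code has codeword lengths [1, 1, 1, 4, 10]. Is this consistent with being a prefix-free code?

Kraft inequality: Σ 2^(-l_i) ≤ 1 for prefix-free code
Calculating: 2^(-1) + 2^(-1) + 2^(-1) + 2^(-4) + 2^(-10)
= 0.5 + 0.5 + 0.5 + 0.0625 + 0.0009765625
= 1.5635
Since 1.5635 > 1, prefix-free code does not exist


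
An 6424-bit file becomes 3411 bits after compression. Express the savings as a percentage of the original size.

Space savings = (1 - Compressed/Original) × 100%
= (1 - 3411/6424) × 100%
= 46.90%


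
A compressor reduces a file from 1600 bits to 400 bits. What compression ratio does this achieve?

Compression ratio = Original / Compressed
= 1600 / 400 = 4.00:1


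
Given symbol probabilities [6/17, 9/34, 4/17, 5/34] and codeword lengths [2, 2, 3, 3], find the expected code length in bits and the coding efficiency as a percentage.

Average length L = Σ p_i × l_i = 2.3824 bits
Entropy H = 1.9357 bits
Efficiency η = H/L × 100% = 81.25%


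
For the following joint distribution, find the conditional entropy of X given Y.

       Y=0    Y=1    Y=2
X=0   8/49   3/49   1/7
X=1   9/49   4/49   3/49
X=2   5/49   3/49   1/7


H(X|Y) = Σ_y p(y) H(X|Y=y)
  p(Y=0) = 22/49, H(X|Y=0) = 1.5440
  p(Y=1) = 10/49, H(X|Y=1) = 1.5710
  p(Y=2) = 17/49, H(X|Y=2) = 1.4958
H(X|Y) = 0.4490×1.5440 + 0.2041×1.5710 + 0.3469×1.4958 = 1.5328 bits


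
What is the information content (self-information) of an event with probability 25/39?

Information content I(x) = -log₂(p(x))
I = -log₂(25/39) = -log₂(0.6410)
I = 0.6415 bits


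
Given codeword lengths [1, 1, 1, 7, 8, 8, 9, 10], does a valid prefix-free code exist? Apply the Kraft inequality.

Kraft inequality: Σ 2^(-l_i) ≤ 1 for prefix-free code
Calculating: 2^(-1) + 2^(-1) + 2^(-1) + 2^(-7) + 2^(-8) + 2^(-8) + 2^(-9) + 2^(-10)
= 0.5 + 0.5 + 0.5 + 0.0078125 + 0.00390625 + 0.00390625 + 0.001953125 + 0.0009765625
= 1.5186
Since 1.5186 > 1, prefix-free code does not exist


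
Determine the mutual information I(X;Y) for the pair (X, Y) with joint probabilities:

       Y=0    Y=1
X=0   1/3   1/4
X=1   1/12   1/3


H(X) = 0.9799, H(Y) = 0.9799, H(X,Y) = 1.8554
I(X;Y) = H(X) + H(Y) - H(X,Y) = 0.1043 bits


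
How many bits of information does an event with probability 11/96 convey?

Information content I(x) = -log₂(p(x))
I = -log₂(11/96) = -log₂(0.1146)
I = 3.1255 bits


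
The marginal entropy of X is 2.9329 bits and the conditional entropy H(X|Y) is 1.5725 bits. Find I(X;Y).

I(X;Y) = H(X) - H(X|Y)
I(X;Y) = 2.9329 - 1.5725 = 1.3604 bits


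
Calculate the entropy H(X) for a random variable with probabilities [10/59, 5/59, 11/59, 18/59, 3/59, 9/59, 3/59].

H(X) = -Σ p(x) log₂ p(x)
  -10/59 × log₂(10/59) = 0.4340
  -5/59 × log₂(5/59) = 0.3018
  -11/59 × log₂(11/59) = 0.4518
  -18/59 × log₂(18/59) = 0.5225
  -3/59 × log₂(3/59) = 0.2185
  -9/59 × log₂(9/59) = 0.4138
  -3/59 × log₂(3/59) = 0.2185
H(X) = 2.5609 bits


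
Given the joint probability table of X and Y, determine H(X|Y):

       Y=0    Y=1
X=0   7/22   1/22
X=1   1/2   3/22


H(X|Y) = Σ_y p(y) H(X|Y=y)
  p(Y=0) = 9/11, H(X|Y=0) = 0.9641
  p(Y=1) = 2/11, H(X|Y=1) = 0.8113
H(X|Y) = 0.8182×0.9641 + 0.1818×0.8113 = 0.9363 bits


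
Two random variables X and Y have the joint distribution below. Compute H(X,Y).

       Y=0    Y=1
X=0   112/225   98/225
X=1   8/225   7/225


H(X,Y) = -Σ p(x,y) log₂ p(x,y)
  p(0,0)=112/225: -0.4978 × log₂(0.4978) = 0.5010
  p(0,1)=98/225: -0.4356 × log₂(0.4356) = 0.5223
  p(1,0)=8/225: -0.0356 × log₂(0.0356) = 0.1712
  p(1,1)=7/225: -0.0311 × log₂(0.0311) = 0.1558
H(X,Y) = 1.3502 bits


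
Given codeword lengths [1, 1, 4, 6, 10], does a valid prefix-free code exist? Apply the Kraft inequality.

Kraft inequality: Σ 2^(-l_i) ≤ 1 for prefix-free code
Calculating: 2^(-1) + 2^(-1) + 2^(-4) + 2^(-6) + 2^(-10)
= 0.5 + 0.5 + 0.0625 + 0.015625 + 0.0009765625
= 1.0791
Since 1.0791 > 1, prefix-free code does not exist


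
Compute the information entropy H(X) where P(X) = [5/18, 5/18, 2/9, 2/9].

H(X) = -Σ p(x) log₂ p(x)
  -5/18 × log₂(5/18) = 0.5133
  -5/18 × log₂(5/18) = 0.5133
  -2/9 × log₂(2/9) = 0.4822
  -2/9 × log₂(2/9) = 0.4822
H(X) = 1.9911 bits


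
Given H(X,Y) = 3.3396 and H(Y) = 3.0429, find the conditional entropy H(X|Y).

Chain rule: H(X,Y) = H(X|Y) + H(Y)
H(X|Y) = H(X,Y) - H(Y) = 3.3396 - 3.0429 = 0.2967 bits


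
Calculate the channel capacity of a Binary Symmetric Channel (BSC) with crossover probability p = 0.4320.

For BSC with error probability p:
C = 1 - H(p) where H(p) is binary entropy
H(0.4320) = -0.4320 × log₂(0.4320) - 0.5680 × log₂(0.5680)
H(p) = 0.9866
C = 1 - 0.9866 = 0.0134 bits/use


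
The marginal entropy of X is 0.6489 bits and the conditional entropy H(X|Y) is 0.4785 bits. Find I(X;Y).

I(X;Y) = H(X) - H(X|Y)
I(X;Y) = 0.6489 - 0.4785 = 0.1704 bits


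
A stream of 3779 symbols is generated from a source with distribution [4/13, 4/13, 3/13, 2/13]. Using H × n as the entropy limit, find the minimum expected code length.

Entropy H = 1.9501 bits/symbol
Minimum bits = H × n = 1.9501 × 3779
= 7369.29 bits


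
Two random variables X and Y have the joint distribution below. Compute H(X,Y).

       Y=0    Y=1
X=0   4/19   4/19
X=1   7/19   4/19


H(X,Y) = -Σ p(x,y) log₂ p(x,y)
  p(0,0)=4/19: -0.2105 × log₂(0.2105) = 0.4732
  p(0,1)=4/19: -0.2105 × log₂(0.2105) = 0.4732
  p(1,0)=7/19: -0.3684 × log₂(0.3684) = 0.5307
  p(1,1)=4/19: -0.2105 × log₂(0.2105) = 0.4732
H(X,Y) = 1.9505 bits


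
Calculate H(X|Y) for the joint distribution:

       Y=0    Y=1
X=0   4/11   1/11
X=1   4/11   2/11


H(X|Y) = Σ_y p(y) H(X|Y=y)
  p(Y=0) = 8/11, H(X|Y=0) = 1.0000
  p(Y=1) = 3/11, H(X|Y=1) = 0.9183
H(X|Y) = 0.7273×1.0000 + 0.2727×0.9183 = 0.9777 bits


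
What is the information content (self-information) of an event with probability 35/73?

Information content I(x) = -log₂(p(x))
I = -log₂(35/73) = -log₂(0.4795)
I = 1.0605 bits


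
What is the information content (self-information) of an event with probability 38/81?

Information content I(x) = -log₂(p(x))
I = -log₂(38/81) = -log₂(0.4691)
I = 1.0919 bits


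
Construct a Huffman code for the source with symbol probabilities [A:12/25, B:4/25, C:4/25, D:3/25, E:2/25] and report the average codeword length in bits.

Huffman tree construction:
Combine smallest probabilities repeatedly
Resulting codes:
  A: 0 (length 1)
  B: 110 (length 3)
  C: 111 (length 3)
  D: 101 (length 3)
  E: 100 (length 3)
Average length = Σ p(s) × length(s) = 2.0400 bits


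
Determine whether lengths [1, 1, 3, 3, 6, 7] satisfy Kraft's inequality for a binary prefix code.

Kraft inequality: Σ 2^(-l_i) ≤ 1 for prefix-free code
Calculating: 2^(-1) + 2^(-1) + 2^(-3) + 2^(-3) + 2^(-6) + 2^(-7)
= 0.5 + 0.5 + 0.125 + 0.125 + 0.015625 + 0.0078125
= 1.2734
Since 1.2734 > 1, prefix-free code does not exist


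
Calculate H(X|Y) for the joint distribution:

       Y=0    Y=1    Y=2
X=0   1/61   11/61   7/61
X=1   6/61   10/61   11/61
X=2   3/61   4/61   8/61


H(X|Y) = Σ_y p(y) H(X|Y=y)
  p(Y=0) = 10/61, H(X|Y=0) = 1.2955
  p(Y=1) = 25/61, H(X|Y=1) = 1.4729
  p(Y=2) = 26/61, H(X|Y=2) = 1.5579
H(X|Y) = 0.1639×1.2955 + 0.4098×1.4729 + 0.4262×1.5579 = 1.4801 bits


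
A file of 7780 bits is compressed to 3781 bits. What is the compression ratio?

Compression ratio = Original / Compressed
= 7780 / 3781 = 2.06:1


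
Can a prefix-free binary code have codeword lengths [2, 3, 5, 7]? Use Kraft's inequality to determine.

Kraft inequality: Σ 2^(-l_i) ≤ 1 for prefix-free code
Calculating: 2^(-2) + 2^(-3) + 2^(-5) + 2^(-7)
= 0.25 + 0.125 + 0.03125 + 0.0078125
= 0.4141
Since 0.4141 ≤ 1, prefix-free code exists


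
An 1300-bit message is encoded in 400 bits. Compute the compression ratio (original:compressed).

Compression ratio = Original / Compressed
= 1300 / 400 = 3.25:1


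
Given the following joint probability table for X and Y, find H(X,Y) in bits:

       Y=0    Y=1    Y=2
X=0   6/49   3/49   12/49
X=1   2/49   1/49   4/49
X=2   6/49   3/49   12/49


H(X,Y) = -Σ p(x,y) log₂ p(x,y)
  p(0,0)=6/49: -0.1224 × log₂(0.1224) = 0.3710
  p(0,1)=3/49: -0.0612 × log₂(0.0612) = 0.2467
  p(0,2)=12/49: -0.2449 × log₂(0.2449) = 0.4971
  p(1,0)=2/49: -0.0408 × log₂(0.0408) = 0.1884
  p(1,1)=1/49: -0.0204 × log₂(0.0204) = 0.1146
  p(1,2)=4/49: -0.0816 × log₂(0.0816) = 0.2951
  p(2,0)=6/49: -0.1224 × log₂(0.1224) = 0.3710
  p(2,1)=3/49: -0.0612 × log₂(0.0612) = 0.2467
  p(2,2)=12/49: -0.2449 × log₂(0.2449) = 0.4971
H(X,Y) = 2.8276 bits


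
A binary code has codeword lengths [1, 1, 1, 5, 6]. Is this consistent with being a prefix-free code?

Kraft inequality: Σ 2^(-l_i) ≤ 1 for prefix-free code
Calculating: 2^(-1) + 2^(-1) + 2^(-1) + 2^(-5) + 2^(-6)
= 0.5 + 0.5 + 0.5 + 0.03125 + 0.015625
= 1.5469
Since 1.5469 > 1, prefix-free code does not exist


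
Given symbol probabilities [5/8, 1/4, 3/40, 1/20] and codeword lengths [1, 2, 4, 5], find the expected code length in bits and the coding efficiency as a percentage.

Average length L = Σ p_i × l_i = 1.6750 bits
Entropy H = 1.4202 bits
Efficiency η = H/L × 100% = 84.79%


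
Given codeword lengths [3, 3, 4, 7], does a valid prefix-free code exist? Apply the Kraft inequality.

Kraft inequality: Σ 2^(-l_i) ≤ 1 for prefix-free code
Calculating: 2^(-3) + 2^(-3) + 2^(-4) + 2^(-7)
= 0.125 + 0.125 + 0.0625 + 0.0078125
= 0.3203
Since 0.3203 ≤ 1, prefix-free code exists


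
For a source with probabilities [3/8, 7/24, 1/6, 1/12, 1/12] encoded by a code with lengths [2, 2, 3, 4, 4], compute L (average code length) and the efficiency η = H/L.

Average length L = Σ p_i × l_i = 2.5000 bits
Entropy H = 2.0774 bits
Efficiency η = H/L × 100% = 83.10%


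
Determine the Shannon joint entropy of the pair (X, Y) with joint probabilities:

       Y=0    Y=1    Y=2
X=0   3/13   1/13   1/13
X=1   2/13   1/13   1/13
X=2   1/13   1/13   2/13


H(X,Y) = -Σ p(x,y) log₂ p(x,y)
  p(0,0)=3/13: -0.2308 × log₂(0.2308) = 0.4882
  p(0,1)=1/13: -0.0769 × log₂(0.0769) = 0.2846
  p(0,2)=1/13: -0.0769 × log₂(0.0769) = 0.2846
  p(1,0)=2/13: -0.1538 × log₂(0.1538) = 0.4155
  p(1,1)=1/13: -0.0769 × log₂(0.0769) = 0.2846
  p(1,2)=1/13: -0.0769 × log₂(0.0769) = 0.2846
  p(2,0)=1/13: -0.0769 × log₂(0.0769) = 0.2846
  p(2,1)=1/13: -0.0769 × log₂(0.0769) = 0.2846
  p(2,2)=2/13: -0.1538 × log₂(0.1538) = 0.4155
H(X,Y) = 3.0270 bits


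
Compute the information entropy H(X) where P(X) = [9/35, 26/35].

H(X) = -Σ p(x) log₂ p(x)
  -9/35 × log₂(9/35) = 0.5038
  -26/35 × log₂(26/35) = 0.3186
H(X) = 0.8224 bits


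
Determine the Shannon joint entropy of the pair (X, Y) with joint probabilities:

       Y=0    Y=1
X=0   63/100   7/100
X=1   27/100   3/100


H(X,Y) = -Σ p(x,y) log₂ p(x,y)
  p(0,0)=63/100: -0.6300 × log₂(0.6300) = 0.4199
  p(0,1)=7/100: -0.0700 × log₂(0.0700) = 0.2686
  p(1,0)=27/100: -0.2700 × log₂(0.2700) = 0.5100
  p(1,1)=3/100: -0.0300 × log₂(0.0300) = 0.1518
H(X,Y) = 1.3503 bits


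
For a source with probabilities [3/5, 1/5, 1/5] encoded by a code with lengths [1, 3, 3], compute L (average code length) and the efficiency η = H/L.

Average length L = Σ p_i × l_i = 1.8000 bits
Entropy H = 1.3710 bits
Efficiency η = H/L × 100% = 76.16%


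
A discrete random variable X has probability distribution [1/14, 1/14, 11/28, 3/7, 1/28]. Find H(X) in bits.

H(X) = -Σ p(x) log₂ p(x)
  -1/14 × log₂(1/14) = 0.2720
  -1/14 × log₂(1/14) = 0.2720
  -11/28 × log₂(11/28) = 0.5295
  -3/7 × log₂(3/7) = 0.5239
  -1/28 × log₂(1/28) = 0.1717
H(X) = 1.7690 bits


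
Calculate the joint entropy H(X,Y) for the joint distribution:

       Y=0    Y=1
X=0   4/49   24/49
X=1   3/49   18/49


H(X,Y) = -Σ p(x,y) log₂ p(x,y)
  p(0,0)=4/49: -0.0816 × log₂(0.0816) = 0.2951
  p(0,1)=24/49: -0.4898 × log₂(0.4898) = 0.5044
  p(1,0)=3/49: -0.0612 × log₂(0.0612) = 0.2467
  p(1,1)=18/49: -0.3673 × log₂(0.3673) = 0.5307
H(X,Y) = 1.5769 bits


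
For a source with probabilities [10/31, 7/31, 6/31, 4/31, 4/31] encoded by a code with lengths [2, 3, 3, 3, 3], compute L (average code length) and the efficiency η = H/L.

Average length L = Σ p_i × l_i = 2.6774 bits
Entropy H = 2.2322 bits
Efficiency η = H/L × 100% = 83.37%


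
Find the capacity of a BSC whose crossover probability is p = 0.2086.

For BSC with error probability p:
C = 1 - H(p) where H(p) is binary entropy
H(0.2086) = -0.2086 × log₂(0.2086) - 0.7914 × log₂(0.7914)
H(p) = 0.7388
C = 1 - 0.7388 = 0.2612 bits/use


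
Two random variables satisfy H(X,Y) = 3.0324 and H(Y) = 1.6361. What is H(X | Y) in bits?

Chain rule: H(X,Y) = H(X|Y) + H(Y)
H(X|Y) = H(X,Y) - H(Y) = 3.0324 - 1.6361 = 1.3963 bits


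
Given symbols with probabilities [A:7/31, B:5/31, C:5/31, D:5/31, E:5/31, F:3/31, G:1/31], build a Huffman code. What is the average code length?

Huffman tree construction:
Combine smallest probabilities repeatedly
Resulting codes:
  A: 01 (length 2)
  B: 101 (length 3)
  C: 110 (length 3)
  D: 111 (length 3)
  E: 00 (length 2)
  F: 1001 (length 4)
  G: 1000 (length 4)
Average length = Σ p(s) × length(s) = 2.7419 bits


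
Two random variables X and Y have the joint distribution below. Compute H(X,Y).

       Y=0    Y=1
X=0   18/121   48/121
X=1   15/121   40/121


H(X,Y) = -Σ p(x,y) log₂ p(x,y)
  p(0,0)=18/121: -0.1488 × log₂(0.1488) = 0.4089
  p(0,1)=48/121: -0.3967 × log₂(0.3967) = 0.5292
  p(1,0)=15/121: -0.1240 × log₂(0.1240) = 0.3734
  p(1,1)=40/121: -0.3306 × log₂(0.3306) = 0.5279
H(X,Y) = 1.8394 bits


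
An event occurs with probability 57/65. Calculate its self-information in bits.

Information content I(x) = -log₂(p(x))
I = -log₂(57/65) = -log₂(0.8769)
I = 0.1895 bits


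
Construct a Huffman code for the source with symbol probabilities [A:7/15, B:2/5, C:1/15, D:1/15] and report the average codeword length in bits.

Huffman tree construction:
Combine smallest probabilities repeatedly
Resulting codes:
  A: 0 (length 1)
  B: 11 (length 2)
  C: 100 (length 3)
  D: 101 (length 3)
Average length = Σ p(s) × length(s) = 1.6667 bits


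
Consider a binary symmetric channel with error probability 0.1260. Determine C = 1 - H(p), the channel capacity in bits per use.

For BSC with error probability p:
C = 1 - H(p) where H(p) is binary entropy
H(0.1260) = -0.1260 × log₂(0.1260) - 0.8740 × log₂(0.8740)
H(p) = 0.5464
C = 1 - 0.5464 = 0.4536 bits/use


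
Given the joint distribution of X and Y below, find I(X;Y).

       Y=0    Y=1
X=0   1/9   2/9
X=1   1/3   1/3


H(X) = 0.9183, H(Y) = 0.9911, H(X,Y) = 1.8911
I(X;Y) = H(X) + H(Y) - H(X,Y) = 0.0183 bits


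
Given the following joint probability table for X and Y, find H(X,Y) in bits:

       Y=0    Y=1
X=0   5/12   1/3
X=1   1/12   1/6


H(X,Y) = -Σ p(x,y) log₂ p(x,y)
  p(0,0)=5/12: -0.4167 × log₂(0.4167) = 0.5263
  p(0,1)=1/3: -0.3333 × log₂(0.3333) = 0.5283
  p(1,0)=1/12: -0.0833 × log₂(0.0833) = 0.2987
  p(1,1)=1/6: -0.1667 × log₂(0.1667) = 0.4308
H(X,Y) = 1.7842 bits


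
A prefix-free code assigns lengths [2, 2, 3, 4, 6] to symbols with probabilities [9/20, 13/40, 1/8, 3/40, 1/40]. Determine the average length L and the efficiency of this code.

Average length L = Σ p_i × l_i = 2.3750 bits
Entropy H = 1.8337 bits
Efficiency η = H/L × 100% = 77.21%


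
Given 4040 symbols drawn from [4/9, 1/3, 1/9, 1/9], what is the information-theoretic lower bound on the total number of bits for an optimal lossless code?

Entropy H = 1.7527 bits/symbol
Minimum bits = H × n = 1.7527 × 4040
= 7080.97 bits


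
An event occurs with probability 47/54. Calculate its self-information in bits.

Information content I(x) = -log₂(p(x))
I = -log₂(47/54) = -log₂(0.8704)
I = 0.2003 bits


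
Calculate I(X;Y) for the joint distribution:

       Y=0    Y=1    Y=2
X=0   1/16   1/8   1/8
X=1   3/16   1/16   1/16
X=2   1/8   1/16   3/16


H(X) = 1.5794, H(Y) = 1.5613, H(X,Y) = 3.0306
I(X;Y) = H(X) + H(Y) - H(X,Y) = 0.1101 bits


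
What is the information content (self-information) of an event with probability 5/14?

Information content I(x) = -log₂(p(x))
I = -log₂(5/14) = -log₂(0.3571)
I = 1.4854 bits


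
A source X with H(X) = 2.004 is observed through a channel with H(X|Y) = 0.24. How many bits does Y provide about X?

I(X;Y) = H(X) - H(X|Y)
I(X;Y) = 2.004 - 0.24 = 1.764 bits


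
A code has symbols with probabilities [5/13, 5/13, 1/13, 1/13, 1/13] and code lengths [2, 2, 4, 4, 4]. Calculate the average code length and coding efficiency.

Average length L = Σ p_i × l_i = 2.4615 bits
Entropy H = 1.9143 bits
Efficiency η = H/L × 100% = 77.77%


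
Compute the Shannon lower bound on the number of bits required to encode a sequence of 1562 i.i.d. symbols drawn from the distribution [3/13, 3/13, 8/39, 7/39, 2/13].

Entropy H = 2.3054 bits/symbol
Minimum bits = H × n = 2.3054 × 1562
= 3601.04 bits


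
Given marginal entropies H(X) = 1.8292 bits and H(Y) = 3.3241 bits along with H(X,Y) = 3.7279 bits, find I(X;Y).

I(X;Y) = H(X) + H(Y) - H(X,Y)
I(X;Y) = 1.8292 + 3.3241 - 3.7279 = 1.4254 bits


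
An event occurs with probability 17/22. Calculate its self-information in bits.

Information content I(x) = -log₂(p(x))
I = -log₂(17/22) = -log₂(0.7727)
I = 0.3720 bits


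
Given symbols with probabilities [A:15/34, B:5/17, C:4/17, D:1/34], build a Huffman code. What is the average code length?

Huffman tree construction:
Combine smallest probabilities repeatedly
Resulting codes:
  A: 0 (length 1)
  B: 11 (length 2)
  C: 101 (length 3)
  D: 100 (length 3)
Average length = Σ p(s) × length(s) = 1.8235 bits


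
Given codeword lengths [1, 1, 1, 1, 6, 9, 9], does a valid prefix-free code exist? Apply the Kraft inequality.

Kraft inequality: Σ 2^(-l_i) ≤ 1 for prefix-free code
Calculating: 2^(-1) + 2^(-1) + 2^(-1) + 2^(-1) + 2^(-6) + 2^(-9) + 2^(-9)
= 0.5 + 0.5 + 0.5 + 0.5 + 0.015625 + 0.001953125 + 0.001953125
= 2.0195
Since 2.0195 > 1, prefix-free code does not exist


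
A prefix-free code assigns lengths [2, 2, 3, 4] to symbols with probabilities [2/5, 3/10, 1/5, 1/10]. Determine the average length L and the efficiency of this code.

Average length L = Σ p_i × l_i = 2.4000 bits
Entropy H = 1.8464 bits
Efficiency η = H/L × 100% = 76.93%


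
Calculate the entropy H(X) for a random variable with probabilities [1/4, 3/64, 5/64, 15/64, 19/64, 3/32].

H(X) = -Σ p(x) log₂ p(x)
  -1/4 × log₂(1/4) = 0.5000
  -3/64 × log₂(3/64) = 0.2070
  -5/64 × log₂(5/64) = 0.2873
  -15/64 × log₂(15/64) = 0.4906
  -19/64 × log₂(19/64) = 0.5201
  -3/32 × log₂(3/32) = 0.3202
H(X) = 2.3252 bits


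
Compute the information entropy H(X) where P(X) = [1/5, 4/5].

H(X) = -Σ p(x) log₂ p(x)
  -1/5 × log₂(1/5) = 0.4644
  -4/5 × log₂(4/5) = 0.2575
H(X) = 0.7219 bits


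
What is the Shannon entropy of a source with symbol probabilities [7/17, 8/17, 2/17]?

H(X) = -Σ p(x) log₂ p(x)
  -7/17 × log₂(7/17) = 0.5271
  -8/17 × log₂(8/17) = 0.5117
  -2/17 × log₂(2/17) = 0.3632
H(X) = 1.4021 bits


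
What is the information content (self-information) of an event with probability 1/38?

Information content I(x) = -log₂(p(x))
I = -log₂(1/38) = -log₂(0.0263)
I = 5.2479 bits


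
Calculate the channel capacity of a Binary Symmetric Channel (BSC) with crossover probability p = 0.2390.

For BSC with error probability p:
C = 1 - H(p) where H(p) is binary entropy
H(0.2390) = -0.2390 × log₂(0.2390) - 0.7610 × log₂(0.7610)
H(p) = 0.7934
C = 1 - 0.7934 = 0.2066 bits/use


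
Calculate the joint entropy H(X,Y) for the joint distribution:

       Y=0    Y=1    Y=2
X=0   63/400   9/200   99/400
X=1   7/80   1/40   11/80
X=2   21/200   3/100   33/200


H(X,Y) = -Σ p(x,y) log₂ p(x,y)
  p(0,0)=63/400: -0.1575 × log₂(0.1575) = 0.4200
  p(0,1)=9/200: -0.0450 × log₂(0.0450) = 0.2013
  p(0,2)=99/400: -0.2475 × log₂(0.2475) = 0.4986
  p(1,0)=7/80: -0.0875 × log₂(0.0875) = 0.3075
  p(1,1)=1/40: -0.0250 × log₂(0.0250) = 0.1330
  p(1,2)=11/80: -0.1375 × log₂(0.1375) = 0.3936
  p(2,0)=21/200: -0.1050 × log₂(0.1050) = 0.3414
  p(2,1)=3/100: -0.0300 × log₂(0.0300) = 0.1518
  p(2,2)=33/200: -0.1650 × log₂(0.1650) = 0.4289
H(X,Y) = 2.8762 bits


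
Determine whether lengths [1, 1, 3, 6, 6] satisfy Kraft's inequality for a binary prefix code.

Kraft inequality: Σ 2^(-l_i) ≤ 1 for prefix-free code
Calculating: 2^(-1) + 2^(-1) + 2^(-3) + 2^(-6) + 2^(-6)
= 0.5 + 0.5 + 0.125 + 0.015625 + 0.015625
= 1.1562
Since 1.1562 > 1, prefix-free code does not exist


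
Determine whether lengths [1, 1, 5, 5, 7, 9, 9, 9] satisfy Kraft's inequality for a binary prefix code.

Kraft inequality: Σ 2^(-l_i) ≤ 1 for prefix-free code
Calculating: 2^(-1) + 2^(-1) + 2^(-5) + 2^(-5) + 2^(-7) + 2^(-9) + 2^(-9) + 2^(-9)
= 0.5 + 0.5 + 0.03125 + 0.03125 + 0.0078125 + 0.001953125 + 0.001953125 + 0.001953125
= 1.0762
Since 1.0762 > 1, prefix-free code does not exist


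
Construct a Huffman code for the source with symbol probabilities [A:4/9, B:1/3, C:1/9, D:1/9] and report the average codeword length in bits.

Huffman tree construction:
Combine smallest probabilities repeatedly
Resulting codes:
  A: 0 (length 1)
  B: 11 (length 2)
  C: 100 (length 3)
  D: 101 (length 3)
Average length = Σ p(s) × length(s) = 1.7778 bits


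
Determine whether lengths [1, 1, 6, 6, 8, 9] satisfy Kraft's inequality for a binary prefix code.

Kraft inequality: Σ 2^(-l_i) ≤ 1 for prefix-free code
Calculating: 2^(-1) + 2^(-1) + 2^(-6) + 2^(-6) + 2^(-8) + 2^(-9)
= 0.5 + 0.5 + 0.015625 + 0.015625 + 0.00390625 + 0.001953125
= 1.0371
Since 1.0371 > 1, prefix-free code does not exist


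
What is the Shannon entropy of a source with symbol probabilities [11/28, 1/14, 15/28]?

H(X) = -Σ p(x) log₂ p(x)
  -11/28 × log₂(11/28) = 0.5295
  -1/14 × log₂(1/14) = 0.2720
  -15/28 × log₂(15/28) = 0.4824
H(X) = 1.2839 bits


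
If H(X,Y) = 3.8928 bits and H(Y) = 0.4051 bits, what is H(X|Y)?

Chain rule: H(X,Y) = H(X|Y) + H(Y)
H(X|Y) = H(X,Y) - H(Y) = 3.8928 - 0.4051 = 3.4877 bits


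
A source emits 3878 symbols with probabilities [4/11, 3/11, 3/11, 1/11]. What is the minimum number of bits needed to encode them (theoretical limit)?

Entropy H = 1.8676 bits/symbol
Minimum bits = H × n = 1.8676 × 3878
= 7242.68 bits


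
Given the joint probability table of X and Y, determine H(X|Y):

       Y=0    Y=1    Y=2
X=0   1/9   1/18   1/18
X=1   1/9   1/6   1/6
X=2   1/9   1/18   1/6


H(X|Y) = Σ_y p(y) H(X|Y=y)
  p(Y=0) = 1/3, H(X|Y=0) = 1.5850
  p(Y=1) = 5/18, H(X|Y=1) = 1.3710
  p(Y=2) = 7/18, H(X|Y=2) = 1.4488
H(X|Y) = 0.3333×1.5850 + 0.2778×1.3710 + 0.3889×1.4488 = 1.4726 bits


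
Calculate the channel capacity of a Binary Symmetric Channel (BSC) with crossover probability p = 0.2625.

For BSC with error probability p:
C = 1 - H(p) where H(p) is binary entropy
H(0.2625) = -0.2625 × log₂(0.2625) - 0.7375 × log₂(0.7375)
H(p) = 0.8305
C = 1 - 0.8305 = 0.1695 bits/use


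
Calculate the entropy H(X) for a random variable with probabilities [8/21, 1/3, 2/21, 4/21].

H(X) = -Σ p(x) log₂ p(x)
  -8/21 × log₂(8/21) = 0.5304
  -1/3 × log₂(1/3) = 0.5283
  -2/21 × log₂(2/21) = 0.3231
  -4/21 × log₂(4/21) = 0.4557
H(X) = 1.8375 bits
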